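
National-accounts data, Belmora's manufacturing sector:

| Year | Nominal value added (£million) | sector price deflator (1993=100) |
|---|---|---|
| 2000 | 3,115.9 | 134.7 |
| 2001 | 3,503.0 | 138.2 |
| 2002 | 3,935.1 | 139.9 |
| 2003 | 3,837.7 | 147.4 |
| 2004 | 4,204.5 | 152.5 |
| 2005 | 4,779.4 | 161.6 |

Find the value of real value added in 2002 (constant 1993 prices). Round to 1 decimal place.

Real value added 2002 = 3935.1 / 1.399 = 2812.79.

£2,812.8 million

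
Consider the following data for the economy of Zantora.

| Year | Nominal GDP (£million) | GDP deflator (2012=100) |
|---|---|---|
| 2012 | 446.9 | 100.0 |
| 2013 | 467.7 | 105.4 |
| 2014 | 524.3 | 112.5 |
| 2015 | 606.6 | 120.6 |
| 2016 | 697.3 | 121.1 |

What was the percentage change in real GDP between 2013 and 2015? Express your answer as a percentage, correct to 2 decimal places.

13.35%

Real GDP 2013 = 467.7/1.054 = 443.74.
Real GDP 2015 = 606.6/1.206 = 502.99.
Change = 502.99/443.74 − 1 = 0.1335.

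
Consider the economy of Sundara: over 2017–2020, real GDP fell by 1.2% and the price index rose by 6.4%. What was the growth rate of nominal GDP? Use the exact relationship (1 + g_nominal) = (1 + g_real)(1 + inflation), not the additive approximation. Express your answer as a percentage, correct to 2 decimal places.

5.12%

(1 + g_nom) = (1 + g_real)(1 + π) = 0.9880 × 1.0640 = 1.05123.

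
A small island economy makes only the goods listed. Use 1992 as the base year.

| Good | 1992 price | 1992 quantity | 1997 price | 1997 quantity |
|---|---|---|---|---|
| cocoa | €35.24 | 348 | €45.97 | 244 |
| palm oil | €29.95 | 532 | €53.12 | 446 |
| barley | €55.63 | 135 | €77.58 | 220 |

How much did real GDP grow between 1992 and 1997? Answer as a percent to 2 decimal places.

Real GDP 1992 = Nominal GDP 1992 = 35.24·348 + 29.95·532 + 55.63·135 = 35706.97.
Real GDP 1997 (at 1992 prices) = 35.24·244 + 29.95·446 + 55.63·220 = 34194.86.
Real growth = 34194.86/35706.97 − 1 = -0.0423.

-4.23%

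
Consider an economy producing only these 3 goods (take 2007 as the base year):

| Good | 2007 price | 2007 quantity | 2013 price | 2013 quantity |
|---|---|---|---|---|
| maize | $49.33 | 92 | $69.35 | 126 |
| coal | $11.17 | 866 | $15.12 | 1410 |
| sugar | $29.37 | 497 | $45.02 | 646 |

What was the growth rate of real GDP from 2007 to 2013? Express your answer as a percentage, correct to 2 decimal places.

Real GDP 2007 = Nominal GDP 2007 = 49.33·92 + 11.17·866 + 29.37·497 = 28808.47.
Real GDP 2013 (at 2007 prices) = 49.33·126 + 11.17·1410 + 29.37·646 = 40938.30.
Real growth = 40938.30/28808.47 − 1 = 0.4211.

42.11%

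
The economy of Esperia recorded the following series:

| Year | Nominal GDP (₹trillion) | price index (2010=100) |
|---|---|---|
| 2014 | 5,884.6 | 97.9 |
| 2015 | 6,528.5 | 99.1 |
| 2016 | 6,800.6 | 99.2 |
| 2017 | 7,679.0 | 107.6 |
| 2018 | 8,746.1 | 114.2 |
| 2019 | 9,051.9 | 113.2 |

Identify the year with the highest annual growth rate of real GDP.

2015

2015: real = 6528.5/0.991 = 6587.79; growth vs 2014 (6010.83) = 9.60%.
2016: real = 6800.6/0.992 = 6855.44; growth vs 2015 (6587.79) = 4.06%.
2017: real = 7679.0/1.076 = 7136.62; growth vs 2016 (6855.44) = 4.10%.
2018: real = 8746.1/1.142 = 7658.58; growth vs 2017 (7136.62) = 7.31%.
2019: real = 9051.9/1.132 = 7996.38; growth vs 2018 (7658.58) = 4.41%.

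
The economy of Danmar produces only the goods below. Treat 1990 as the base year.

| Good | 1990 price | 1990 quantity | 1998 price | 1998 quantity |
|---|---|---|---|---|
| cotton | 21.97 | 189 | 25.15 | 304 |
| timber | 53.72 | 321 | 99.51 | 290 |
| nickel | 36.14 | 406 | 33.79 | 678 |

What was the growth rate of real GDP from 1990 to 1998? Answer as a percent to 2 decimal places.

Real GDP 1990 = Nominal GDP 1990 = 21.97·189 + 53.72·321 + 36.14·406 = 36069.29.
Real GDP 1998 (at 1990 prices) = 21.97·304 + 53.72·290 + 36.14·678 = 46760.60.
Real growth = 46760.60/36069.29 − 1 = 0.2964.

29.64%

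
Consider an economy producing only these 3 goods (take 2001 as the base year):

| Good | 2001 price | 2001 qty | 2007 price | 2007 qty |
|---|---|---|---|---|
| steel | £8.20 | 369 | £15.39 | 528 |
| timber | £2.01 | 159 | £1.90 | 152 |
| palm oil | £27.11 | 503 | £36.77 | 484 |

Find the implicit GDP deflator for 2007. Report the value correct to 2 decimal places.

147.62

Nominal GDP 2007 = 15.39·528 + 1.90·152 + 36.77·484 = 26211.40.
Real GDP 2007 (at 2001 prices) = 8.20·528 + 2.01·152 + 27.11·484 = 17756.36.
Deflator = Nominal/Real × 100 = 26211.40/17756.36 × 100 = 147.617.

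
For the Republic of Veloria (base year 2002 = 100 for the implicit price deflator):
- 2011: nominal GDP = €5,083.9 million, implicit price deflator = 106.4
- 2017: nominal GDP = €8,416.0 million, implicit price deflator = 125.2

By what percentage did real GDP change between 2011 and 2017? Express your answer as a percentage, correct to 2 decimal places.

40.68%

Real GDP 2011 = 5083.9 / 1.064 = 4778.10.
Real GDP 2017 = 8416.0 / 1.252 = 6722.04.
Real growth = 6722.04 / 4778.10 − 1 = 0.4068.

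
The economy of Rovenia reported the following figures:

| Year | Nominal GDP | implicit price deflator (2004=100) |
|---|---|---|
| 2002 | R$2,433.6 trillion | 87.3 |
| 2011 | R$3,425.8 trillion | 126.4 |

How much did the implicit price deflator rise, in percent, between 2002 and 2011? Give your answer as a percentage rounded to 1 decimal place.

44.8%

Price-level change = 126.4 / 87.3 − 1 = 0.4479.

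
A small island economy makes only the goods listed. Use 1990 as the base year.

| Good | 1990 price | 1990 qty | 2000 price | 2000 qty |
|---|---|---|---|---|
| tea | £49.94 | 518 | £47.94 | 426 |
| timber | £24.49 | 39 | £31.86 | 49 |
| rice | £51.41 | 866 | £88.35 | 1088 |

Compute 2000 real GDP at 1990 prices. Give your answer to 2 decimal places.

Real GDP 2000 = Σ (p_1990 × q_2000) = 49.94·426 + 24.49·49 + 51.41·1088 = 78408.53.

£78408.53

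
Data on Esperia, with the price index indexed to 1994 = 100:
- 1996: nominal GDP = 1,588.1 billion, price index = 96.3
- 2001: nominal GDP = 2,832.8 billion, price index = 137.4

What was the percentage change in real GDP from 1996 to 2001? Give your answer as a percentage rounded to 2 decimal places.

25.02%

Real GDP 1996 = 1588.1 / 0.963 = 1649.12.
Real GDP 2001 = 2832.8 / 1.374 = 2061.72.
Real growth = 2061.72 / 1649.12 − 1 = 0.2502.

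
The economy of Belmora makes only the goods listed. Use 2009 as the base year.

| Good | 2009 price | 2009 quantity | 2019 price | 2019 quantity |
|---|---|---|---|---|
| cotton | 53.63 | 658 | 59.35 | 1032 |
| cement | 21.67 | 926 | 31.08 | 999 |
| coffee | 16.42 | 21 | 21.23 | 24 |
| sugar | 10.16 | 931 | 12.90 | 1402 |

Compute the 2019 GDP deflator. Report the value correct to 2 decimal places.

Nominal GDP 2019 = 59.35·1032 + 31.08·999 + 21.23·24 + 12.90·1402 = 110893.44.
Real GDP 2019 (at 2009 prices) = 53.63·1032 + 21.67·999 + 16.42·24 + 10.16·1402 = 91632.89.
Deflator = Nominal/Real × 100 = 110893.44/91632.89 × 100 = 121.019.

121.02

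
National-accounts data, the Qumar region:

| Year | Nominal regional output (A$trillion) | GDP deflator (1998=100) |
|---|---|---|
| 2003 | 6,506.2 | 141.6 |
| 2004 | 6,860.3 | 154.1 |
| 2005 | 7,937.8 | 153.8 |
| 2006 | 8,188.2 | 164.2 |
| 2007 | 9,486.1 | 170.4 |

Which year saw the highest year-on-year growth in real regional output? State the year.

2005

2004: real = 6860.3/1.541 = 4451.85; growth vs 2003 (4594.77) = -3.11%.
2005: real = 7937.8/1.538 = 5161.12; growth vs 2004 (4451.85) = 15.93%.
2006: real = 8188.2/1.642 = 4986.72; growth vs 2005 (5161.12) = -3.38%.
2007: real = 9486.1/1.704 = 5566.96; growth vs 2006 (4986.72) = 11.64%.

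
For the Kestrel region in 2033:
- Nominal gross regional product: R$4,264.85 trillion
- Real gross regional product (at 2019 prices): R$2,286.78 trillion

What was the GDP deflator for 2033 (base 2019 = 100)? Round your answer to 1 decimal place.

GDP deflator = (Nominal / Real) × 100 = 4264.85 / 2286.78 × 100 = 186.50.

186.5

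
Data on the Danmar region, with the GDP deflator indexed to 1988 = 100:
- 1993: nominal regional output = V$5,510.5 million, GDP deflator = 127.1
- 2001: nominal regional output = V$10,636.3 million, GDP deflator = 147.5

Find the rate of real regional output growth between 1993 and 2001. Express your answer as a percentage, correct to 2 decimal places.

66.32%

Deflate each year: 1993 → 5510.5/1.271 = 4335.56; 2001 → 10636.3/1.475 = 7211.05.
So real regional output changed by 7211.05/4335.56 − 1 = 0.6632, i.e. 66.32%.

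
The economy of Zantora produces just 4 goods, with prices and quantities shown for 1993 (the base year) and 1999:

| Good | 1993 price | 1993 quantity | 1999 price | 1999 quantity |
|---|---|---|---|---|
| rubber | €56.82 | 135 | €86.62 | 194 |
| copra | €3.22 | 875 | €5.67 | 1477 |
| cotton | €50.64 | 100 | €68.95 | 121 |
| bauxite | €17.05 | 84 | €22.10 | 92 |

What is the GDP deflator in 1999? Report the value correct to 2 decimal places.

Nominal GDP 1999 = 86.62·194 + 5.67·1477 + 68.95·121 + 22.10·92 = 35555.02.
Real GDP 1999 (at 1993 prices) = 56.82·194 + 3.22·1477 + 50.64·121 + 17.05·92 = 23475.06.
Deflator = Nominal/Real × 100 = 35555.02/23475.06 × 100 = 151.459.

151.46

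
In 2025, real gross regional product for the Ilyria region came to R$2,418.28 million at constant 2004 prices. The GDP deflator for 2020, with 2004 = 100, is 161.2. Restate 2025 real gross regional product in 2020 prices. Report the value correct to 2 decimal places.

Real gross regional product in 2020 prices = Real gross regional product in 2004 prices × (P_2020/P_2004) = 2418.28 × 1.612 = 3898.27.

R$3,898.27 million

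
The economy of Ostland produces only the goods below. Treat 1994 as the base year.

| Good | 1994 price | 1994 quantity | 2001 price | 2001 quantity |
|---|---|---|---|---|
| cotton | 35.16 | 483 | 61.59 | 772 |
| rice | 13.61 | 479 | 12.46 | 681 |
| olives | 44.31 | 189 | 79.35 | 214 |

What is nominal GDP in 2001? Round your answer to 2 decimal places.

Nominal GDP 2001 = Σ (p_2001 × q_2001) = 61.59·772 + 12.46·681 + 79.35·214 = 73013.64.

73013.64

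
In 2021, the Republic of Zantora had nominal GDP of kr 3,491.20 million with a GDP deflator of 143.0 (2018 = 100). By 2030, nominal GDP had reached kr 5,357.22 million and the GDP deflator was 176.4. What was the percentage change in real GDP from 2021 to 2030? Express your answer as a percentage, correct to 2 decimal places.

24.39%

Real GDP 2021 = 3491.20 / 1.430 = 2441.40.
Real GDP 2030 = 5357.22 / 1.764 = 3036.97.
Real growth = 3036.97 / 2441.40 − 1 = 0.2439.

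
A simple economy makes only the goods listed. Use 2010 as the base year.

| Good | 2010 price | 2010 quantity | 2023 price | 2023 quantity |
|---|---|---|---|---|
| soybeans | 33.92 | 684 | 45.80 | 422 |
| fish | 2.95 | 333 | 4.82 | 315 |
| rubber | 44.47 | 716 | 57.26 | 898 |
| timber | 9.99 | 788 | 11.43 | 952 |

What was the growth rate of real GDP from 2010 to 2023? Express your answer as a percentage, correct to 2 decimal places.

1.24%

Real GDP 2010 = Nominal GDP 2010 = 33.92·684 + 2.95·333 + 44.47·716 + 9.99·788 = 63896.27.
Real GDP 2023 (at 2010 prices) = 33.92·422 + 2.95·315 + 44.47·898 + 9.99·952 = 64688.03.
Real growth = 64688.03/63896.27 − 1 = 0.0124.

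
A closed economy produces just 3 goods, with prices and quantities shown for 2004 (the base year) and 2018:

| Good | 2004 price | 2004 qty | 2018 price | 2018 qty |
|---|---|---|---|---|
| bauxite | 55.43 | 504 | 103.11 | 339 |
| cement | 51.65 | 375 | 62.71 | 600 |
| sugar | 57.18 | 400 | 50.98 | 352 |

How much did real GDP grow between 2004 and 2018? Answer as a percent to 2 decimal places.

Real GDP 2004 = Nominal GDP 2004 = 55.43·504 + 51.65·375 + 57.18·400 = 70177.47.
Real GDP 2018 (at 2004 prices) = 55.43·339 + 51.65·600 + 57.18·352 = 69908.13.
Real growth = 69908.13/70177.47 − 1 = -0.0038.

-0.38%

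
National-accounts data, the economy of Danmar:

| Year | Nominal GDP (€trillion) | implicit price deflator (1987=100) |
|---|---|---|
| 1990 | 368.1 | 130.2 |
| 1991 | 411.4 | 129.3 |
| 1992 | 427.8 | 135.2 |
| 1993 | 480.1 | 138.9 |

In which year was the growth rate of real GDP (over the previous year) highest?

1991: real = 411.4/1.293 = 318.17; growth vs 1990 (282.72) = 12.54%.
1992: real = 427.8/1.352 = 316.42; growth vs 1991 (318.17) = -0.55%.
1993: real = 480.1/1.389 = 345.64; growth vs 1992 (316.42) = 9.23%.

1991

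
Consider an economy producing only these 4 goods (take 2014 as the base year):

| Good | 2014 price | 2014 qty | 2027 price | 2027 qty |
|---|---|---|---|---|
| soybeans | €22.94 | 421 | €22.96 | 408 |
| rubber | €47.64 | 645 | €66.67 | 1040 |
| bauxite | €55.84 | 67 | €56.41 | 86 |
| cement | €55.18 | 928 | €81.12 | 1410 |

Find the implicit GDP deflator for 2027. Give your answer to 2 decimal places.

Nominal GDP 2027 = 22.96·408 + 66.67·1040 + 56.41·86 + 81.12·1410 = 197934.94.
Real GDP 2027 (at 2014 prices) = 22.94·408 + 47.64·1040 + 55.84·86 + 55.18·1410 = 141511.16.
Deflator = Nominal/Real × 100 = 197934.94/141511.16 × 100 = 139.872.

139.87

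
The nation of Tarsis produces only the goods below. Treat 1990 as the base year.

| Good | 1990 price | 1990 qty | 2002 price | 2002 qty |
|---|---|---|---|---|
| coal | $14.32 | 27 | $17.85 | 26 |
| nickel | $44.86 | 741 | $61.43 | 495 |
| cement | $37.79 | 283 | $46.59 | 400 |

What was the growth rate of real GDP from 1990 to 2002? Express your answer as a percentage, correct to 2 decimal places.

-14.96%

Real GDP 1990 = Nominal GDP 1990 = 14.32·27 + 44.86·741 + 37.79·283 = 44322.47.
Real GDP 2002 (at 1990 prices) = 14.32·26 + 44.86·495 + 37.79·400 = 37694.02.
Real growth = 37694.02/44322.47 − 1 = -0.1496.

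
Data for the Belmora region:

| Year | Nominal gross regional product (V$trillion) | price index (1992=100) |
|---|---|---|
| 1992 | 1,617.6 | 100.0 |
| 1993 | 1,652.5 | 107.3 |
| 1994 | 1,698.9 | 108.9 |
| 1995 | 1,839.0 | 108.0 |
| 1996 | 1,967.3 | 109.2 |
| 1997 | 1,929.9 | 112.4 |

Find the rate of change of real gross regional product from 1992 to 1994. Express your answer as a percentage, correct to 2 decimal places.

-3.56%

Real gross regional product 1992 = 1617.6/1.000 = 1617.60.
Real gross regional product 1994 = 1698.9/1.089 = 1560.06.
Change = 1560.06/1617.60 − 1 = -0.0356.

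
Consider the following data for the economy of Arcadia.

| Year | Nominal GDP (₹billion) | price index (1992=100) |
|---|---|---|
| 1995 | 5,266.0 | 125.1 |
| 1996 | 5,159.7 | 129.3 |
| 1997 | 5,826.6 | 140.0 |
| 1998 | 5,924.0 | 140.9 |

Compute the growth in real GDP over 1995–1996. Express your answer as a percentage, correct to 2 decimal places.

Real GDP 1995 = 5266.0/1.251 = 4209.43.
Real GDP 1996 = 5159.7/1.293 = 3990.49.
Change = 3990.49/4209.43 − 1 = -0.0520.

-5.20%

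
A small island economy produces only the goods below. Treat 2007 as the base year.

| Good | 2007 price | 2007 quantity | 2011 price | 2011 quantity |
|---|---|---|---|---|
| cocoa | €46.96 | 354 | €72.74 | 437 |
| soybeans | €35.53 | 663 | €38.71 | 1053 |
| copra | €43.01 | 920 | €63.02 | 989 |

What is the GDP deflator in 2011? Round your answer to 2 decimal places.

Nominal GDP 2011 = 72.74·437 + 38.71·1053 + 63.02·989 = 134875.79.
Real GDP 2011 (at 2007 prices) = 46.96·437 + 35.53·1053 + 43.01·989 = 100471.50.
Deflator = Nominal/Real × 100 = 134875.79/100471.50 × 100 = 134.243.

134.24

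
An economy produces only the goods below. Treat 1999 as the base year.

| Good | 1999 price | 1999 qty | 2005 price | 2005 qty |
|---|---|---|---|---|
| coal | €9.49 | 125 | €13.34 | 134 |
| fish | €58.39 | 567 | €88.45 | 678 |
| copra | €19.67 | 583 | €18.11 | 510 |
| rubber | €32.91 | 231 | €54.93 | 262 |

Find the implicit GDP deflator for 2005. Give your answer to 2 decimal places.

Nominal GDP 2005 = 13.34·134 + 88.45·678 + 18.11·510 + 54.93·262 = 85384.42.
Real GDP 2005 (at 1999 prices) = 9.49·134 + 58.39·678 + 19.67·510 + 32.91·262 = 59514.20.
Deflator = Nominal/Real × 100 = 85384.42/59514.20 × 100 = 143.469.

143.47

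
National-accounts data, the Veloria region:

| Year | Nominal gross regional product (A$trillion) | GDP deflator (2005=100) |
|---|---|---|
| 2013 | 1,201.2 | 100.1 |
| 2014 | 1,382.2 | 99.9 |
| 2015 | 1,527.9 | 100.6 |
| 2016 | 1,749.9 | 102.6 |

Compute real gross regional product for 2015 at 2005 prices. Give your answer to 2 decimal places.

A$1,518.79 trillion

Real gross regional product 2015 = 1527.9 / 1.006 = 1518.79.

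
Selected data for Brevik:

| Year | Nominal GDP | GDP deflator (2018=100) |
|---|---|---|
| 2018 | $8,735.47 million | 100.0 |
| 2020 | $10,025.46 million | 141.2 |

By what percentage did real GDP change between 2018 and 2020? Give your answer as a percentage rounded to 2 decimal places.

Real GDP 2018 = 8735.47 / 1.000 = 8735.47.
Real GDP 2020 = 10025.46 / 1.412 = 7100.18.
Real growth = 7100.18 / 8735.47 − 1 = -0.1872.

-18.72%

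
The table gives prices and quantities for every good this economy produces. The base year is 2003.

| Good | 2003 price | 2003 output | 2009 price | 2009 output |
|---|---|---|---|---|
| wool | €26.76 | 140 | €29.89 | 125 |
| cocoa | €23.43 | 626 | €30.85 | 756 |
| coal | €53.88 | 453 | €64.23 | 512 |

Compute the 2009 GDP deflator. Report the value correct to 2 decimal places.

Nominal GDP 2009 = 29.89·125 + 30.85·756 + 64.23·512 = 59944.61.
Real GDP 2009 (at 2003 prices) = 26.76·125 + 23.43·756 + 53.88·512 = 48644.64.
Deflator = Nominal/Real × 100 = 59944.61/48644.64 × 100 = 123.230.

123.23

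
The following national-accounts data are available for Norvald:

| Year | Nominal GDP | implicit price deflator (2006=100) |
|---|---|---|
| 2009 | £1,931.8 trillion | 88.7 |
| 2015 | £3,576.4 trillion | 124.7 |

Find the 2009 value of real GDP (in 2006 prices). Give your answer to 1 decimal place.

Real GDP = Nominal / (implicit price deflator/100) = 1931.8 / 0.887 = 2177.90.

£2,177.9 trillion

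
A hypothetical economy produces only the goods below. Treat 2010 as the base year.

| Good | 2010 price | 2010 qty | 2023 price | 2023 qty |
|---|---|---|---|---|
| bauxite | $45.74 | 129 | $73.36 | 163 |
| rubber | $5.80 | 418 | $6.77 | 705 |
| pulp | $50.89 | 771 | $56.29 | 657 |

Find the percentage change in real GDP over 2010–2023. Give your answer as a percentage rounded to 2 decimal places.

-5.43%

Real GDP 2010 = Nominal GDP 2010 = 45.74·129 + 5.80·418 + 50.89·771 = 47561.05.
Real GDP 2023 (at 2010 prices) = 45.74·163 + 5.80·705 + 50.89·657 = 44979.35.
Real growth = 44979.35/47561.05 − 1 = -0.0543.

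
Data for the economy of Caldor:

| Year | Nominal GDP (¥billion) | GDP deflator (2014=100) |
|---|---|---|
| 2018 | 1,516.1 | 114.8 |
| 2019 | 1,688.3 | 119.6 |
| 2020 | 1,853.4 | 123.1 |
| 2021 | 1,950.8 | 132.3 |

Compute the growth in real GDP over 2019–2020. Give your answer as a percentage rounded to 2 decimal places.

Real GDP 2019 = 1688.3/1.196 = 1411.62.
Real GDP 2020 = 1853.4/1.231 = 1505.61.
Change = 1505.61/1411.62 − 1 = 0.0666.

6.66%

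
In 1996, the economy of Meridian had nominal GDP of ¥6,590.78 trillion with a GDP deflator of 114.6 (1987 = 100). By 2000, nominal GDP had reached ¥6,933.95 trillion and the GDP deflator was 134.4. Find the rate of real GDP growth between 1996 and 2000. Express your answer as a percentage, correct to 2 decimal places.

-10.29%

Deflate each year: 1996 → 6590.78/1.146 = 5751.12; 2000 → 6933.95/1.344 = 5159.19.
So real GDP changed by 5159.19/5751.12 − 1 = -0.1029, i.e. -10.29%.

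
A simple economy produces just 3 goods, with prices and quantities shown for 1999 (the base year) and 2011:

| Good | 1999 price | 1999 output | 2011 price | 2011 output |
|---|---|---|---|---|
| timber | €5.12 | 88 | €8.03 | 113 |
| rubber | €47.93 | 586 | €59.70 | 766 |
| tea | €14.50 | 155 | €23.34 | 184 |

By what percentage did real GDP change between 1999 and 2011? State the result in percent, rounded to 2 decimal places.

29.81%

Real GDP 1999 = Nominal GDP 1999 = 5.12·88 + 47.93·586 + 14.50·155 = 30785.04.
Real GDP 2011 (at 1999 prices) = 5.12·113 + 47.93·766 + 14.50·184 = 39960.94.
Real growth = 39960.94/30785.04 − 1 = 0.2981.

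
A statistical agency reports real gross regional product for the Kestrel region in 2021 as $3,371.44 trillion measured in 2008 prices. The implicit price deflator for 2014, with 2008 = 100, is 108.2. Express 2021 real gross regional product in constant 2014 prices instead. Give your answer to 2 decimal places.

Real gross regional product in 2014 prices = Real gross regional product in 2008 prices × (P_2014/P_2008) = 3371.44 × 1.082 = 3647.90.

$3,647.90 trillion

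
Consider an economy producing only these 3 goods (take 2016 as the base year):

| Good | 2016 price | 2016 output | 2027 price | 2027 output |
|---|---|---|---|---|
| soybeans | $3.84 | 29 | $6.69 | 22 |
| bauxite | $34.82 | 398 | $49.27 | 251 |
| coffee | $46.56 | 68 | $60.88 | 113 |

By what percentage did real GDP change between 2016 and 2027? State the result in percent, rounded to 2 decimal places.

-17.80%

Real GDP 2016 = Nominal GDP 2016 = 3.84·29 + 34.82·398 + 46.56·68 = 17135.80.
Real GDP 2027 (at 2016 prices) = 3.84·22 + 34.82·251 + 46.56·113 = 14085.58.
Real growth = 14085.58/17135.80 − 1 = -0.1780.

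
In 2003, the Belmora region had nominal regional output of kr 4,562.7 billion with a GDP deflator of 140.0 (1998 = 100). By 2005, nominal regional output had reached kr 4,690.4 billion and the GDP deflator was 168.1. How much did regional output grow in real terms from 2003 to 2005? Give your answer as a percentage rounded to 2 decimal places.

-14.39%

Real regional output 2003 = 4562.7 / 1.400 = 3259.07.
Real regional output 2005 = 4690.4 / 1.681 = 2790.24.
Real growth = 2790.24 / 3259.07 − 1 = -0.1439.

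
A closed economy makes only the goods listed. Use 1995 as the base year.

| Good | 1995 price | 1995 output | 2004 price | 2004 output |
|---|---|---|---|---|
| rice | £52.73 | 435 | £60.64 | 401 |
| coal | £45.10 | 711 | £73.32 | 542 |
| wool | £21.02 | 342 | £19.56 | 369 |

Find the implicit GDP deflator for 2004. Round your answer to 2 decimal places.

Nominal GDP 2004 = 60.64·401 + 73.32·542 + 19.56·369 = 71273.72.
Real GDP 2004 (at 1995 prices) = 52.73·401 + 45.10·542 + 21.02·369 = 53345.31.
Deflator = Nominal/Real × 100 = 71273.72/53345.31 × 100 = 133.608.

133.61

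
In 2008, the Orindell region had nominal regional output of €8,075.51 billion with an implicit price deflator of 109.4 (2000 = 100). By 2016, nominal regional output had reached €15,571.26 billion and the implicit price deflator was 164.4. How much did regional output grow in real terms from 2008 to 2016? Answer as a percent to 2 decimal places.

28.31%

Deflate each year: 2008 → 8075.51/1.094 = 7381.64; 2016 → 15571.26/1.644 = 9471.57.
So real regional output changed by 9471.57/7381.64 − 1 = 0.2831, i.e. 28.31%.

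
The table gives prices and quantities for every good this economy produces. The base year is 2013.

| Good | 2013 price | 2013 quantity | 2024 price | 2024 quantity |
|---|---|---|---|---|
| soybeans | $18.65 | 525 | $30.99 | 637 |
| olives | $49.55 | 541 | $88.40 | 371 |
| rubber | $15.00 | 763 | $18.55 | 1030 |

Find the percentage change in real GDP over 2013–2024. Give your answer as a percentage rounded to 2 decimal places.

-4.85%

Real GDP 2013 = Nominal GDP 2013 = 18.65·525 + 49.55·541 + 15.00·763 = 48042.80.
Real GDP 2024 (at 2013 prices) = 18.65·637 + 49.55·371 + 15.00·1030 = 45713.10.
Real growth = 45713.10/48042.80 − 1 = -0.0485.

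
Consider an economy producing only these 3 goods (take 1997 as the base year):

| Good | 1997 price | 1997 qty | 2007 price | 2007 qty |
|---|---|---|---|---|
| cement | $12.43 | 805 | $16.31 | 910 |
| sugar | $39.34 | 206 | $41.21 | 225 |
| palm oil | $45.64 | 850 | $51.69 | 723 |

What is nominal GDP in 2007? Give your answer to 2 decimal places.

Nominal GDP 2007 = Σ (p_2007 × q_2007) = 16.31·910 + 41.21·225 + 51.69·723 = 61486.22.

$61486.22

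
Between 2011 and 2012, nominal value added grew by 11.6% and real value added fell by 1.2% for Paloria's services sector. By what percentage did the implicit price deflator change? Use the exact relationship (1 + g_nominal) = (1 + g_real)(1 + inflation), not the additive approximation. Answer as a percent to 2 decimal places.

12.96%

(1 + g_nom) = (1 + g_real)(1 + π), so π = 1.1160 / 0.9880 − 1 = 0.12955.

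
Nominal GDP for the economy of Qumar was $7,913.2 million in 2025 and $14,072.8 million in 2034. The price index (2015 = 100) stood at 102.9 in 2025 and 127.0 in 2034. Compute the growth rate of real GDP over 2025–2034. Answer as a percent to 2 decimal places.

44.09%

Deflate each year: 2025 → 7913.2/1.029 = 7690.18; 2034 → 14072.8/1.270 = 11080.94.
So real GDP changed by 11080.94/7690.18 − 1 = 0.4409, i.e. 44.09%.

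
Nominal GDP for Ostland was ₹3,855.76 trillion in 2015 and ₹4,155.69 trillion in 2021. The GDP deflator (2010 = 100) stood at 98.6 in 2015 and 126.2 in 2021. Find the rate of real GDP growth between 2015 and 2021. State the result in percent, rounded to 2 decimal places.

-15.79%

Real GDP 2015 = 3855.76 / 0.986 = 3910.51.
Real GDP 2021 = 4155.69 / 1.262 = 3292.94.
Real growth = 3292.94 / 3910.51 − 1 = -0.1579.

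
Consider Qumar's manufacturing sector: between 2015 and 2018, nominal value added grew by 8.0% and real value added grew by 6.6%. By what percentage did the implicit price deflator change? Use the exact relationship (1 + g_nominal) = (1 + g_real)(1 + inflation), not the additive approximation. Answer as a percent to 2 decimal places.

1.31%

(1 + g_nom) = (1 + g_real)(1 + π), so π = 1.0800 / 1.0660 − 1 = 0.01313.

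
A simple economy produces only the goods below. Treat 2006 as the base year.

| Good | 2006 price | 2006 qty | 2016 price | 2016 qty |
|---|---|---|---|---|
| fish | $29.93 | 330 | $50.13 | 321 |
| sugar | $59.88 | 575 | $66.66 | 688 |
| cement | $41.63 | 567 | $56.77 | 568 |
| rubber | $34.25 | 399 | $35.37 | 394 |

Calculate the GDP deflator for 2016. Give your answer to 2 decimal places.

122.96

Nominal GDP 2016 = 50.13·321 + 66.66·688 + 56.77·568 + 35.37·394 = 108134.95.
Real GDP 2016 (at 2006 prices) = 29.93·321 + 59.88·688 + 41.63·568 + 34.25·394 = 87945.31.
Deflator = Nominal/Real × 100 = 108134.95/87945.31 × 100 = 122.957.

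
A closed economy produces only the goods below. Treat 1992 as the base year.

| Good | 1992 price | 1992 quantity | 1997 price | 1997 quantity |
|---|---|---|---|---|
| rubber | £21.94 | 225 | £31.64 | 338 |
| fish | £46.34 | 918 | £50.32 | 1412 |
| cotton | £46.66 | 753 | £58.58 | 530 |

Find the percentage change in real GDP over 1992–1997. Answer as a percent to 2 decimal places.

18.12%

Real GDP 1992 = Nominal GDP 1992 = 21.94·225 + 46.34·918 + 46.66·753 = 82611.60.
Real GDP 1997 (at 1992 prices) = 21.94·338 + 46.34·1412 + 46.66·530 = 97577.60.
Real growth = 97577.60/82611.60 − 1 = 0.1812.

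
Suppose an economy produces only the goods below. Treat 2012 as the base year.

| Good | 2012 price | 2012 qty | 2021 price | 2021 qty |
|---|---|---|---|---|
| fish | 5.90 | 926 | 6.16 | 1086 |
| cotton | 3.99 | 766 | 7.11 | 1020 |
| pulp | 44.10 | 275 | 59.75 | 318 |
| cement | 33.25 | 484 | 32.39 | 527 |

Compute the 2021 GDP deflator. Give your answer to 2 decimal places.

119.01

Nominal GDP 2021 = 6.16·1086 + 7.11·1020 + 59.75·318 + 32.39·527 = 50011.99.
Real GDP 2021 (at 2012 prices) = 5.90·1086 + 3.99·1020 + 44.10·318 + 33.25·527 = 42023.75.
Deflator = Nominal/Real × 100 = 50011.99/42023.75 × 100 = 119.009.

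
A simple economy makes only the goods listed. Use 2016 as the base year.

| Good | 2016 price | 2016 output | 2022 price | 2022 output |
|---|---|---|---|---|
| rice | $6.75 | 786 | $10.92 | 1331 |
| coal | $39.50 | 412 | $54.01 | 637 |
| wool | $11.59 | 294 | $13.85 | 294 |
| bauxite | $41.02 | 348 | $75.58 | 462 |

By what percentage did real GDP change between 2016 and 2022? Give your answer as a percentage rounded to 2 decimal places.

43.92%

Real GDP 2016 = Nominal GDP 2016 = 6.75·786 + 39.50·412 + 11.59·294 + 41.02·348 = 39261.92.
Real GDP 2022 (at 2016 prices) = 6.75·1331 + 39.50·637 + 11.59·294 + 41.02·462 = 56504.45.
Real growth = 56504.45/39261.92 − 1 = 0.4392.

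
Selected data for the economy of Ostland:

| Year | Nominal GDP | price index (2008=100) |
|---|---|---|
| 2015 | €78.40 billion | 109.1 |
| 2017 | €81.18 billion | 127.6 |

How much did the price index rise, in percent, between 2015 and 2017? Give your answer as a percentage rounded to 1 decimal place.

17.0%

Price-level change = 127.6 / 109.1 − 1 = 0.1696.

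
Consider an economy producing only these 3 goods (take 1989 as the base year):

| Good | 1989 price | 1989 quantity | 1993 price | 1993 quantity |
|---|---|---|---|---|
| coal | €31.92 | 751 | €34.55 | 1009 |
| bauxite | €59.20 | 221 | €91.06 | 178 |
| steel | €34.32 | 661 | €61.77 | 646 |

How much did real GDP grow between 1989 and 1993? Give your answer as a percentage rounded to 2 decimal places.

Real GDP 1989 = Nominal GDP 1989 = 31.92·751 + 59.20·221 + 34.32·661 = 59740.64.
Real GDP 1993 (at 1989 prices) = 31.92·1009 + 59.20·178 + 34.32·646 = 64915.60.
Real growth = 64915.60/59740.64 − 1 = 0.0866.

8.66%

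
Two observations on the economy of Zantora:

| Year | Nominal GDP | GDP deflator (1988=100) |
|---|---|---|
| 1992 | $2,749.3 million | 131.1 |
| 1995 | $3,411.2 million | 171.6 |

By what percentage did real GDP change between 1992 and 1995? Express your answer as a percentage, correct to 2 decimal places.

-5.21%

Real GDP 1992 = 2749.3 / 1.311 = 2097.10.
Real GDP 1995 = 3411.2 / 1.716 = 1987.88.
Real growth = 1987.88 / 2097.10 − 1 = -0.0521.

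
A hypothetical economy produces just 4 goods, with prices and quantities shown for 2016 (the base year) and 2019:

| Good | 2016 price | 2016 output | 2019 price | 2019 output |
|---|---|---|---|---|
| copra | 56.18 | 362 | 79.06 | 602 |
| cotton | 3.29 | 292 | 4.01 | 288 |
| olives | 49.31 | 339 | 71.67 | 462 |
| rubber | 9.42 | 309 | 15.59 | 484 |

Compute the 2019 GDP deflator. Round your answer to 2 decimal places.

143.95

Nominal GDP 2019 = 79.06·602 + 4.01·288 + 71.67·462 + 15.59·484 = 89406.10.
Real GDP 2019 (at 2016 prices) = 56.18·602 + 3.29·288 + 49.31·462 + 9.42·484 = 62108.38.
Deflator = Nominal/Real × 100 = 89406.10/62108.38 × 100 = 143.952.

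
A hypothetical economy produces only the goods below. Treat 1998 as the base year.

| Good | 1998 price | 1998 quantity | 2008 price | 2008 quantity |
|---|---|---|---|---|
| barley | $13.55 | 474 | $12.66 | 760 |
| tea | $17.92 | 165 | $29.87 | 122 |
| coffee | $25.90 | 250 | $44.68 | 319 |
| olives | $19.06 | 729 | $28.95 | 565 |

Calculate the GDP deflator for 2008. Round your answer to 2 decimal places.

Nominal GDP 2008 = 12.66·760 + 29.87·122 + 44.68·319 + 28.95·565 = 43875.41.
Real GDP 2008 (at 1998 prices) = 13.55·760 + 17.92·122 + 25.90·319 + 19.06·565 = 31515.24.
Deflator = Nominal/Real × 100 = 43875.41/31515.24 × 100 = 139.220.

139.22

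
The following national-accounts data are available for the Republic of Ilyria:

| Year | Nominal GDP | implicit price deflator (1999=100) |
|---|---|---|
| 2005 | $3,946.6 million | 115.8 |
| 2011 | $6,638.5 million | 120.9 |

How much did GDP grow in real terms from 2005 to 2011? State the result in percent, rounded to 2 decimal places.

61.11%

Deflate each year: 2005 → 3946.6/1.158 = 3408.12; 2011 → 6638.5/1.209 = 5490.90.
So real GDP changed by 5490.90/3408.12 − 1 = 0.6111, i.e. 61.11%.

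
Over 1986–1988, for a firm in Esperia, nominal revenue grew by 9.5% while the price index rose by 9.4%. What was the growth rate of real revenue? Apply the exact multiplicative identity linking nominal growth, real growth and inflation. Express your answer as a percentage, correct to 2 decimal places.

(1 + g_nom) = (1 + g_real)(1 + π), so g_real = 1.0950 / 1.0940 − 1 = 0.00091.

0.09%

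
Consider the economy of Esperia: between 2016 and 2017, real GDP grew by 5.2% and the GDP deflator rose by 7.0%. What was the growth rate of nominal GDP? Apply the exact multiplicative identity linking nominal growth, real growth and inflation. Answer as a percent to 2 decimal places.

12.56%

(1 + g_nom) = (1 + g_real)(1 + π) = 1.0520 × 1.0700 = 1.12564.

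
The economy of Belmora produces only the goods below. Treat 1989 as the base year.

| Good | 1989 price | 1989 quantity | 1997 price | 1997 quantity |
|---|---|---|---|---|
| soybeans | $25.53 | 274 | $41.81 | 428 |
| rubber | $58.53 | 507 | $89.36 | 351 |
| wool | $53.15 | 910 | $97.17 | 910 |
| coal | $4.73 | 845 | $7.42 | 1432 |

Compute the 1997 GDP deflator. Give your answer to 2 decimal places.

Nominal GDP 1997 = 41.81·428 + 89.36·351 + 97.17·910 + 7.42·1432 = 148310.18.
Real GDP 1997 (at 1989 prices) = 25.53·428 + 58.53·351 + 53.15·910 + 4.73·1432 = 86610.73.
Deflator = Nominal/Real × 100 = 148310.18/86610.73 × 100 = 171.238.

171.24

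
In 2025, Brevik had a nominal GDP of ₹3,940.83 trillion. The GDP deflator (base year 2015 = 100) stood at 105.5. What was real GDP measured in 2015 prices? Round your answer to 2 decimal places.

Real GDP = Nominal / (GDP deflator/100) = 3940.83 / 1.055 = 3735.38.

₹3,735.38 trillion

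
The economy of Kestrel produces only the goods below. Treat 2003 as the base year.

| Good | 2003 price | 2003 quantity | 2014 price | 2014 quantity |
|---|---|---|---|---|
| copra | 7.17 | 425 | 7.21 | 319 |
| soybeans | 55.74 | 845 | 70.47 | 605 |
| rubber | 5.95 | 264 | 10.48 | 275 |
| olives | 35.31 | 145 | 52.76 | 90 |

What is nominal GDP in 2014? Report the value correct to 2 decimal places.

52564.74

Nominal GDP 2014 = Σ (p_2014 × q_2014) = 7.21·319 + 70.47·605 + 10.48·275 + 52.76·90 = 52564.74.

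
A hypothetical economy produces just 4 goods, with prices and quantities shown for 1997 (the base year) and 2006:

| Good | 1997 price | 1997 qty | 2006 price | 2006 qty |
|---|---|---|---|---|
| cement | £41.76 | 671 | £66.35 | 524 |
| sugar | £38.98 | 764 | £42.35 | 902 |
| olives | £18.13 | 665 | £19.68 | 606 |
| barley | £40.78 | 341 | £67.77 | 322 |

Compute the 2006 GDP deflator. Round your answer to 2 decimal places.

131.49

Nominal GDP 2006 = 66.35·524 + 42.35·902 + 19.68·606 + 67.77·322 = 106715.12.
Real GDP 2006 (at 1997 prices) = 41.76·524 + 38.98·902 + 18.13·606 + 40.78·322 = 81160.14.
Deflator = Nominal/Real × 100 = 106715.12/81160.14 × 100 = 131.487.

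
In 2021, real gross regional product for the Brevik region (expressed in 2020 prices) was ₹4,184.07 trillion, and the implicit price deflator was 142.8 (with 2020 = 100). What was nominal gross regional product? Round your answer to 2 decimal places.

₹5,974.85 trillion

Nominal gross regional product = Real × (implicit price deflator/100) = 4184.07 × 1.428 = 5974.85.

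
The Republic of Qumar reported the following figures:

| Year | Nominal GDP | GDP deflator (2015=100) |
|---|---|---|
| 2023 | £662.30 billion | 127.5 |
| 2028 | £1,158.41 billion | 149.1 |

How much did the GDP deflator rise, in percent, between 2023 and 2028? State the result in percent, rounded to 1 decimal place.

16.9%

Price-level change = 149.1 / 127.5 − 1 = 0.1694.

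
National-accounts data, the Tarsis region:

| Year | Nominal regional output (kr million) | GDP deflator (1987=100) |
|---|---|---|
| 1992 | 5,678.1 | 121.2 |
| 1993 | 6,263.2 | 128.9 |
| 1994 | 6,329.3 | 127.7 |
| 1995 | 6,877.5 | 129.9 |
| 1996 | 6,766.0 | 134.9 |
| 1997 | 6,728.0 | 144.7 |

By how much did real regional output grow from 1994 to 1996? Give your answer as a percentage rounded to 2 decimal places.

1.19%

Real regional output 1994 = 6329.3/1.277 = 4956.38.
Real regional output 1996 = 6766.0/1.349 = 5015.57.
Change = 5015.57/4956.38 − 1 = 0.0119.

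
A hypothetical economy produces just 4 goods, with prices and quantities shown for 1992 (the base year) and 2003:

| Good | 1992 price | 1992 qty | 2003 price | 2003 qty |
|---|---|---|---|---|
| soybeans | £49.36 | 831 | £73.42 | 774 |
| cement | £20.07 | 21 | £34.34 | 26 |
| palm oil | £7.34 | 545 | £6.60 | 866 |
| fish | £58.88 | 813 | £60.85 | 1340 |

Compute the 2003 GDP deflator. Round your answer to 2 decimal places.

Nominal GDP 2003 = 73.42·774 + 34.34·26 + 6.60·866 + 60.85·1340 = 144974.52.
Real GDP 2003 (at 1992 prices) = 49.36·774 + 20.07·26 + 7.34·866 + 58.88·1340 = 123982.10.
Deflator = Nominal/Real × 100 = 144974.52/123982.10 × 100 = 116.932.

116.93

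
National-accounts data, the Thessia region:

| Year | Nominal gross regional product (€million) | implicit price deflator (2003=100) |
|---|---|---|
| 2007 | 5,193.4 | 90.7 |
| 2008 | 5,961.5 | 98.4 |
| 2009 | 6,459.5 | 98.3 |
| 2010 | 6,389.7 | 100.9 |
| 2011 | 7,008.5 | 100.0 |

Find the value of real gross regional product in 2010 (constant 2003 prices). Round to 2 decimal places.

€6,332.71 million

Real gross regional product 2010 = 6389.7 / 1.009 = 6332.71.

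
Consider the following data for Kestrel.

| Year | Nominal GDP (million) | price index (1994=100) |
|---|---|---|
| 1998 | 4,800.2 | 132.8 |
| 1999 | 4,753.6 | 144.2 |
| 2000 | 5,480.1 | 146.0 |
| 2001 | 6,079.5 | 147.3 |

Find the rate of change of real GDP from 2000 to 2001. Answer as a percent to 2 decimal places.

9.96%

Real GDP 2000 = 5480.1/1.460 = 3753.49.
Real GDP 2001 = 6079.5/1.473 = 4127.29.
Change = 4127.29/3753.49 − 1 = 0.0996.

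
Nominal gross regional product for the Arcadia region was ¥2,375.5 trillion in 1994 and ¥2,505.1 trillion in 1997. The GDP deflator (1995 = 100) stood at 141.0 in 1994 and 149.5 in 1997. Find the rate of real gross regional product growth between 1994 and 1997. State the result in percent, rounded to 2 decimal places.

-0.54%

Real gross regional product 1994 = 2375.5 / 1.410 = 1684.75.
Real gross regional product 1997 = 2505.1 / 1.495 = 1675.65.
Real growth = 1675.65 / 1684.75 − 1 = -0.0054.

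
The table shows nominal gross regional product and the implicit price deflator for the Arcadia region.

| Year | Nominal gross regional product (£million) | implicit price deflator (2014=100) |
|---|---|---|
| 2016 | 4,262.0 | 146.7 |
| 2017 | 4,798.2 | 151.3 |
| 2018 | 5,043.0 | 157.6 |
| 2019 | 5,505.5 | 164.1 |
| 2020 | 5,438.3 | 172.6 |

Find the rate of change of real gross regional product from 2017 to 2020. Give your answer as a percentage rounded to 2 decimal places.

-0.65%

Real gross regional product 2017 = 4798.2/1.513 = 3171.32.
Real gross regional product 2020 = 5438.3/1.726 = 3150.81.
Change = 3150.81/3171.32 − 1 = -0.0065.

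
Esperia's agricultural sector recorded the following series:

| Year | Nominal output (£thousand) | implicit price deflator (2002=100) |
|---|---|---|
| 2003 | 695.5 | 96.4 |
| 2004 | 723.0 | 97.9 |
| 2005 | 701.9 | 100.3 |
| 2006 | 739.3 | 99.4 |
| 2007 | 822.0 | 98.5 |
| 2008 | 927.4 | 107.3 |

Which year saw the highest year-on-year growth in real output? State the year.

2004: real = 723.0/0.979 = 738.51; growth vs 2003 (721.47) = 2.36%.
2005: real = 701.9/1.003 = 699.80; growth vs 2004 (738.51) = -5.24%.
2006: real = 739.3/0.994 = 743.76; growth vs 2005 (699.80) = 6.28%.
2007: real = 822.0/0.985 = 834.52; growth vs 2006 (743.76) = 12.20%.
2008: real = 927.4/1.073 = 864.31; growth vs 2007 (834.52) = 3.57%.

2007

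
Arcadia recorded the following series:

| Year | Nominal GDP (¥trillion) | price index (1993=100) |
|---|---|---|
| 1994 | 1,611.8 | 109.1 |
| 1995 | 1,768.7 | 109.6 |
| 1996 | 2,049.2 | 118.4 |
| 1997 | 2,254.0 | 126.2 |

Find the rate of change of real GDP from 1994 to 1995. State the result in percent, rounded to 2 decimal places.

9.23%

Real GDP 1994 = 1611.8/1.091 = 1477.36.
Real GDP 1995 = 1768.7/1.096 = 1613.78.
Change = 1613.78/1477.36 − 1 = 0.0923.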